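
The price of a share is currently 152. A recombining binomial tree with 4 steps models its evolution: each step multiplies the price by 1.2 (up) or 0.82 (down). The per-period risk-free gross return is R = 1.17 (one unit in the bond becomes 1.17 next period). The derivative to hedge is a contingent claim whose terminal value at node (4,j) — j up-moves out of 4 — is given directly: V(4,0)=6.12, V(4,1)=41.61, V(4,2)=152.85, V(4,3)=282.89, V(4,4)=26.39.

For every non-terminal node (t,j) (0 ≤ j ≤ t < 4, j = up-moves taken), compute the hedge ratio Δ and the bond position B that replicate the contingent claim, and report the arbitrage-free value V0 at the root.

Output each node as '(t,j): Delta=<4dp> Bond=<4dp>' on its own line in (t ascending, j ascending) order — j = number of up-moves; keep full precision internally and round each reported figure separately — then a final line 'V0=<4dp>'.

No-arbitrage ⇒ martingale measure with p* = (R−d)/(u−d) = 0.9211.
Payoff layer (t=4): V(4,0)=6.1200, V(4,1)=41.6100, V(4,2)=152.8500, V(4,3)=282.8900, V(4,4)=26.3900
(3,0): S=83.8079. Δ = (V_up−V_dn)/(S_up−S_dn) = (41.6100−6.1200)/(100.5695−68.7225) = 1.1144. V = [p*·41.6100 + (1−p*)·6.1200]/1.17 = 33.1694. B = V − Δ·S = -60.2254.
(3,1): S=122.6458. Δ = (V_up−V_dn)/(S_up−S_dn) = (152.8500−41.6100)/(147.1749−100.5695) = 2.3868. V = [p*·152.8500 + (1−p*)·41.6100]/1.17 = 123.1350. B = V − Δ·S = -169.6019.
(3,2): S=179.4816. Δ = (V_up−V_dn)/(S_up−S_dn) = (282.8900−152.8500)/(215.3779−147.1749) = 1.9067. V = [p*·282.8900 + (1−p*)·152.8500]/1.17 = 233.0117. B = V − Δ·S = -109.1988.
(3,3): S=262.6560. Δ = (V_up−V_dn)/(S_up−S_dn) = (26.3900−282.8900)/(315.1872−215.3779) = -2.5699. V = [p*·26.3900 + (1−p*)·282.8900]/1.17 = 39.8632. B = V − Δ·S = 714.8632.
(2,0): S=102.2048. Δ = (V_up−V_dn)/(S_up−S_dn) = (123.1350−33.1694)/(122.6458−83.8079) = 2.3164. V = [p*·123.1350 + (1−p*)·33.1694]/1.17 = 99.1730. B = V − Δ·S = -137.5785.
(2,1): S=149.5680. Δ = (V_up−V_dn)/(S_up−S_dn) = (233.0117−123.1350)/(179.4816−122.6458) = 1.9332. V = [p*·233.0117 + (1−p*)·123.1350]/1.17 = 191.7412. B = V − Δ·S = -97.4081.
(2,2): S=218.8800. Δ = (V_up−V_dn)/(S_up−S_dn) = (39.8632−233.0117)/(262.6560−179.4816) = -2.3222. V = [p*·39.8632 + (1−p*)·233.0117]/1.17 = 47.1041. B = V − Δ·S = 555.3895.
(1,0): S=124.6400. Δ = (V_up−V_dn)/(S_up−S_dn) = (191.7412−99.1730)/(149.5680−102.2048) = 1.9544. V = [p*·191.7412 + (1−p*)·99.1730]/1.17 = 157.6352. B = V − Δ·S = -85.9654.
(1,1): S=182.4000. Δ = (V_up−V_dn)/(S_up−S_dn) = (47.1041−191.7412)/(218.8800−149.5680) = -2.0868. V = [p*·47.1041 + (1−p*)·191.7412]/1.17 = 50.0195. B = V − Δ·S = 430.6435.
(0,0): S=152.0000. Δ = (V_up−V_dn)/(S_up−S_dn) = (50.0195−157.6352)/(182.4000−124.6400) = -1.8632. V = [p*·50.0195 + (1−p*)·157.6352]/1.17 = 50.0132. B = V − Δ·S = 333.2124.
Self-financing check: at every node Δ·S+B equals the discounted successor values.

(0,0): Delta=-1.8632 Bond=333.2124
(1,0): Delta=1.9544 Bond=-85.9654
(1,1): Delta=-2.0868 Bond=430.6435
(2,0): Delta=2.3164 Bond=-137.5785
(2,1): Delta=1.9332 Bond=-97.4081
(2,2): Delta=-2.3222 Bond=555.3895
(3,0): Delta=1.1144 Bond=-60.2254
(3,1): Delta=2.3868 Bond=-169.6019
(3,2): Delta=1.9067 Bond=-109.1988
(3,3): Delta=-2.5699 Bond=714.8632
V0=50.0132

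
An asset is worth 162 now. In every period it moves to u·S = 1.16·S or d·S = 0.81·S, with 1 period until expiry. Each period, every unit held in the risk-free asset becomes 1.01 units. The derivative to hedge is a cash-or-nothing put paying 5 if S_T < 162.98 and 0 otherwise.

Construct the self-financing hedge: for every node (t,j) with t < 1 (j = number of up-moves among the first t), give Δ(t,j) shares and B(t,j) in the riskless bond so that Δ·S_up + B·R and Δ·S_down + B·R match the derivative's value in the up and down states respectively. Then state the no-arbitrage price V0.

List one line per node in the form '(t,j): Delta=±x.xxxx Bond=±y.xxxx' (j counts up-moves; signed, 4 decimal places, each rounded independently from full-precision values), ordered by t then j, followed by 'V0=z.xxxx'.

The replicating-portfolio and risk-neutral prices coincide; use p* = (1.01−0.81)/(1.16−0.81) = 0.5714 for the latter.
Terminal values V(1,·): V(1,0)=5.0000, V(1,1)=0.0000
  t=0,j=0: stock 162.0000 → up 187.9200 (V=0.0000), down 131.2200 (V=5.0000). Price 2.1216; hedge Δ=-0.0882, bond B=16.4074.
Self-financing check: at every node Δ·S+B equals the discounted successor values.

(0,0): Delta=-0.0882 Bond=16.4074
V0=2.1216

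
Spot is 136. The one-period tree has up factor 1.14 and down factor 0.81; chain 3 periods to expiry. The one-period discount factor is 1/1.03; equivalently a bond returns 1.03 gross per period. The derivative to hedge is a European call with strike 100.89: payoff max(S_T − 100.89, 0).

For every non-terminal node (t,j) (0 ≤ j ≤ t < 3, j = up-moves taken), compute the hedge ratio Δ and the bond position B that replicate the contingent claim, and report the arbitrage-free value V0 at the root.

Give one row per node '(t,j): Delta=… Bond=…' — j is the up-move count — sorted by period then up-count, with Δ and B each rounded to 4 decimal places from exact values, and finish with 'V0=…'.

(0,0): Delta=0.9332 Bond=-82.2775
(1,0): Delta=0.7453 Bond=-64.0405
(1,1): Delta=1.0000 Bond=-95.0985
(2,0): Delta=0.0282 Bond=-1.9821
(2,1): Delta=1.0000 Bond=-97.9515
(2,2): Delta=1.0000 Bond=-97.9515
V0=44.6412

Under the risk-neutral measure, an up-move has probability p* = (R−d)/(u−d) = 0.6667 and values discount at R = 1.03.
Terminal values V(3,·): V(3,0)=0.0000, V(3,1)=0.8317, V(3,2)=42.2739, V(3,3)=100.6000
  t=2,j=0: stock 89.2296 → up 101.7217 (V=0.8317), down 72.2760 (V=0.0000). Price 0.5383; hedge Δ=0.0282, bond B=-1.9821.
  t=2,j=1: stock 125.5824 → up 143.1639 (V=42.2739), down 101.7217 (V=0.8317). Price 27.6309; hedge Δ=1.0000, bond B=-97.9515.
  t=2,j=2: stock 176.7456 → up 201.4900 (V=100.6000), down 143.1639 (V=42.2739). Price 78.7941; hedge Δ=1.0000, bond B=-97.9515.
  t=1,j=0: stock 110.1600 → up 125.5824 (V=27.6309), down 89.2296 (V=0.5383). Price 18.0583; hedge Δ=0.7453, bond B=-64.0405.
  t=1,j=1: stock 155.0400 → up 176.7456 (V=78.7941), down 125.5824 (V=27.6309). Price 59.9415; hedge Δ=1.0000, bond B=-95.0985.
  t=0,j=0: stock 136.0000 → up 155.0400 (V=59.9415), down 110.1600 (V=18.0583). Price 44.6412; hedge Δ=0.9332, bond B=-82.2775.
The time-0 hedge costs 44.6412, which is the no-arbitrage price.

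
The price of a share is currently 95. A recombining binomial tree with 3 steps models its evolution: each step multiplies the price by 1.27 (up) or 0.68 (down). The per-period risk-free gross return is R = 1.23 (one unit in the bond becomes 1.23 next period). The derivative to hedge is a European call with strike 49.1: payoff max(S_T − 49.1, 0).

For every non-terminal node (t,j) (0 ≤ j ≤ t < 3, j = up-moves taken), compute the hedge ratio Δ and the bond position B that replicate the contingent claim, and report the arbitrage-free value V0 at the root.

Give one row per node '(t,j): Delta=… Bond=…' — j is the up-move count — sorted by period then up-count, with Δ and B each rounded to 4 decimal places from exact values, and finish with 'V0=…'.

(0,0): Delta=0.9990 Bond=-26.2833
(1,0): Delta=0.9722 Bond=-30.5994
(1,1): Delta=1.0000 Bond=-32.4542
(2,0): Delta=0.2581 Bond=-6.2674
(2,1): Delta=1.0000 Bond=-39.9187
(2,2): Delta=1.0000 Bond=-39.9187
V0=68.6177

No-arbitrage ⇒ martingale measure with p* = (R−d)/(u−d) = 0.9322.
Terminal payoffs: V(3,0)=0.0000, V(3,1)=6.6886, V(3,2)=55.0933, V(3,3)=145.4964
Node (2,0) S=43.9280: V=(p*·6.6886+(1−p*)·0.0000)/1.23=5.0692; Δ=(6.6886−0.0000)/(55.7886−29.8710)=0.2581; B=V−Δ·S=-6.2674
Node (2,1) S=82.0420: V=(p*·55.0933+(1−p*)·6.6886)/1.23=42.1233; Δ=(55.0933−6.6886)/(104.1933−55.7886)=1.0000; B=V−Δ·S=-39.9187
Node (2,2) S=153.2255: V=(p*·145.4964+(1−p*)·55.0933)/1.23=113.3068; Δ=(145.4964−55.0933)/(194.5964−104.1933)=1.0000; B=V−Δ·S=-39.9187
Node (1,0) S=64.6000: V=(p*·42.1233+(1−p*)·5.0692)/1.23=32.2042; Δ=(42.1233−5.0692)/(82.0420−43.9280)=0.9722; B=V−Δ·S=-30.5994
Node (1,1) S=120.6500: V=(p*·113.3068+(1−p*)·42.1233)/1.23=88.1958; Δ=(113.3068−42.1233)/(153.2255−82.0420)=1.0000; B=V−Δ·S=-32.4542
Node (0,0) S=95.0000: V=(p*·88.1958+(1−p*)·32.2042)/1.23=68.6177; Δ=(88.1958−32.2042)/(120.6500−64.6000)=0.9990; B=V−Δ·S=-26.2833
Check: Δ(0,0)·S0 + B(0,0) = 68.6177 = V0.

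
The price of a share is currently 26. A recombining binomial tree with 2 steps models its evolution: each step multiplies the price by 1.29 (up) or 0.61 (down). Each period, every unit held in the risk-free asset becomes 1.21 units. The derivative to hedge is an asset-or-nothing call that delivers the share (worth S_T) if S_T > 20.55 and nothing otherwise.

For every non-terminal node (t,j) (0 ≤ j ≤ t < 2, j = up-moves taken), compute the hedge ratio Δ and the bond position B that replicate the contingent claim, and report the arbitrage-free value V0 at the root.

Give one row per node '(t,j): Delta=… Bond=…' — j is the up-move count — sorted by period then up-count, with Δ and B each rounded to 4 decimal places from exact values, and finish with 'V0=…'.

(0,0): Delta=1.7845 Bond=-23.3908
(1,0): Delta=0.0000 Bond=0.0000
(1,1): Delta=1.8971 Bond=-32.0766
V0=23.0074

Under the risk-neutral measure, an up-move has probability p* = (R−d)/(u−d) = 0.8824 and values discount at R = 1.21.
Terminal values V(2,·): V(2,0)=0.0000, V(2,1)=0.0000, V(2,2)=43.2666
Node (1,0) S=15.8600: V=(p*·0.0000+(1−p*)·0.0000)/1.21=0.0000; Δ=(0.0000−0.0000)/(20.4594−9.6746)=0.0000; B=V−Δ·S=0.0000
Node (1,1) S=33.5400: V=(p*·43.2666+(1−p*)·0.0000)/1.21=31.5508; Δ=(43.2666−0.0000)/(43.2666−20.4594)=1.8971; B=V−Δ·S=-32.0766
Node (0,0) S=26.0000: V=(p*·31.5508+(1−p*)·0.0000)/1.21=23.0074; Δ=(31.5508−0.0000)/(33.5400−15.8600)=1.7845; B=V−Δ·S=-23.3908
Self-financing check: at every node Δ·S+B equals the discounted successor values.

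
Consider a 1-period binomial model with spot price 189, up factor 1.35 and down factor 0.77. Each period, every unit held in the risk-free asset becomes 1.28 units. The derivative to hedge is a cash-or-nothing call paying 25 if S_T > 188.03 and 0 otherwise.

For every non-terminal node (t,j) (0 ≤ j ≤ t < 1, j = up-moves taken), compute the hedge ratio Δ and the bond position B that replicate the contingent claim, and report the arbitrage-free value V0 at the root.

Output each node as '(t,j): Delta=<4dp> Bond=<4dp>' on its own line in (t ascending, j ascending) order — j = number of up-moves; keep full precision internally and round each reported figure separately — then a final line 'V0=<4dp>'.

No-arbitrage ⇒ martingale measure with p* = (R−d)/(u−d) = 0.8793.
Terminal payoffs: V(1,0)=0.0000, V(1,1)=25.0000
  t=0,j=0: stock 189.0000 → up 255.1500 (V=25.0000), down 145.5300 (V=0.0000). Price 17.1740; hedge Δ=0.2281, bond B=-25.9294.
The time-0 hedge costs 17.1740, which is the no-arbitrage price.

(0,0): Delta=0.2281 Bond=-25.9294
V0=17.1740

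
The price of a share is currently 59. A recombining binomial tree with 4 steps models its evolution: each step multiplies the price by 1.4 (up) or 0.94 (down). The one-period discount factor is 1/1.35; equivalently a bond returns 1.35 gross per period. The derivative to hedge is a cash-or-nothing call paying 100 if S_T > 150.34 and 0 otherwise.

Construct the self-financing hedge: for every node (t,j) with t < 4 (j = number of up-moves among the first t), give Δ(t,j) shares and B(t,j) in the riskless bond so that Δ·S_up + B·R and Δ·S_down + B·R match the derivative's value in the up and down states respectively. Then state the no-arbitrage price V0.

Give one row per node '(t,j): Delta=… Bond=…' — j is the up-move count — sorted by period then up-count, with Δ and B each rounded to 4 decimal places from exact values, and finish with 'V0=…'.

The replicating-portfolio and risk-neutral prices coincide; use p* = (1.35−0.94)/(1.4−0.94) = 0.8913 for the latter.
At expiry t=4: V(4,0)=0.0000, V(4,1)=0.0000, V(4,2)=0.0000, V(4,3)=100.0000, V(4,4)=100.0000
(3,0): S=49.0045. Δ = (V_up−V_dn)/(S_up−S_dn) = (0.0000−0.0000)/(68.6062−46.0642) = 0.0000. V = [p*·0.0000 + (1−p*)·0.0000]/1.35 = 0.0000. B = V − Δ·S = 0.0000.
(3,1): S=72.9854. Δ = (V_up−V_dn)/(S_up−S_dn) = (0.0000−0.0000)/(102.1795−68.6062) = 0.0000. V = [p*·0.0000 + (1−p*)·0.0000]/1.35 = 0.0000. B = V − Δ·S = 0.0000.
(3,2): S=108.7016. Δ = (V_up−V_dn)/(S_up−S_dn) = (100.0000−0.0000)/(152.1822−102.1795) = 1.9999. V = [p*·100.0000 + (1−p*)·0.0000]/1.35 = 66.0225. B = V − Δ·S = -151.3688.
(3,3): S=161.8960. Δ = (V_up−V_dn)/(S_up−S_dn) = (100.0000−100.0000)/(226.6544−152.1822) = 0.0000. V = [p*·100.0000 + (1−p*)·100.0000]/1.35 = 74.0741. B = V − Δ·S = 74.0741.
(2,0): S=52.1324. Δ = (V_up−V_dn)/(S_up−S_dn) = (0.0000−0.0000)/(72.9854−49.0045) = 0.0000. V = [p*·0.0000 + (1−p*)·0.0000]/1.35 = 0.0000. B = V − Δ·S = 0.0000.
(2,1): S=77.6440. Δ = (V_up−V_dn)/(S_up−S_dn) = (66.0225−0.0000)/(108.7016−72.9854) = 1.8485. V = [p*·66.0225 + (1−p*)·0.0000]/1.35 = 43.5898. B = V − Δ·S = -99.9375.
(2,2): S=115.6400. Δ = (V_up−V_dn)/(S_up−S_dn) = (74.0741−66.0225)/(161.8960−108.7016) = 0.1514. V = [p*·74.0741 + (1−p*)·66.0225]/1.35 = 54.2214. B = V − Δ·S = 36.7181.
(1,0): S=55.4600. Δ = (V_up−V_dn)/(S_up−S_dn) = (43.5898−0.0000)/(77.6440−52.1324) = 1.7086. V = [p*·43.5898 + (1−p*)·0.0000]/1.35 = 28.7791. B = V − Δ·S = -65.9813.
(1,1): S=82.6000. Δ = (V_up−V_dn)/(S_up−S_dn) = (54.2214−43.5898)/(115.6400−77.6440) = 0.2798. V = [p*·54.2214 + (1−p*)·43.5898]/1.35 = 39.3080. B = V − Δ·S = 16.1957.
(0,0): S=59.0000. Δ = (V_up−V_dn)/(S_up−S_dn) = (39.3080−28.7791)/(82.6000−55.4600) = 0.3879. V = [p*·39.3080 + (1−p*)·28.7791]/1.35 = 28.2693. B = V − Δ·S = 5.3803.
The time-0 hedge costs 28.2693, which is the no-arbitrage price.

(0,0): Delta=0.3879 Bond=5.3803
(1,0): Delta=1.7086 Bond=-65.9813
(1,1): Delta=0.2798 Bond=16.1957
(2,0): Delta=0.0000 Bond=0.0000
(2,1): Delta=1.8485 Bond=-99.9375
(2,2): Delta=0.1514 Bond=36.7181
(3,0): Delta=0.0000 Bond=0.0000
(3,1): Delta=0.0000 Bond=0.0000
(3,2): Delta=1.9999 Bond=-151.3688
(3,3): Delta=0.0000 Bond=74.0741
V0=28.2693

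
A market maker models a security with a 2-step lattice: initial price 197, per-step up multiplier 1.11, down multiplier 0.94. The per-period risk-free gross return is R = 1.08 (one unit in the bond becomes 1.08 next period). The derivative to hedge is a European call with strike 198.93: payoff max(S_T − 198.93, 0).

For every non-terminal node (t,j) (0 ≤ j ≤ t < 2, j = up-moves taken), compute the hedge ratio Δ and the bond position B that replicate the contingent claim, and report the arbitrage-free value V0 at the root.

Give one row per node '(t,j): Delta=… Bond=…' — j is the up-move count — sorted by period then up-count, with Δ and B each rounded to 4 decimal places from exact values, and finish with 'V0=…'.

(0,0): Delta=0.8787 Bond=-145.9912
(1,0): Delta=0.2103 Bond=-33.8922
(1,1): Delta=1.0000 Bond=-184.1944
V0=27.1134

Risk-neutral probability p* = (R−d)/(u−d) = (1.08−0.94)/(1.11−0.94) = 0.8235.
Terminal payoffs: V(2,0)=0.0000, V(2,1)=6.6198, V(2,2)=43.7937
  t=1,j=0: stock 185.1800 → up 205.5498 (V=6.6198), down 174.0692 (V=0.0000). Price 5.0478; hedge Δ=0.2103, bond B=-33.8922.
  t=1,j=1: stock 218.6700 → up 242.7237 (V=43.7937), down 205.5498 (V=6.6198). Price 34.4756; hedge Δ=1.0000, bond B=-184.1944.
  t=0,j=0: stock 197.0000 → up 218.6700 (V=34.4756), down 185.1800 (V=5.0478). Price 27.1134; hedge Δ=0.8787, bond B=-145.9912.
Self-financing check: at every node Δ·S+B equals the discounted successor values.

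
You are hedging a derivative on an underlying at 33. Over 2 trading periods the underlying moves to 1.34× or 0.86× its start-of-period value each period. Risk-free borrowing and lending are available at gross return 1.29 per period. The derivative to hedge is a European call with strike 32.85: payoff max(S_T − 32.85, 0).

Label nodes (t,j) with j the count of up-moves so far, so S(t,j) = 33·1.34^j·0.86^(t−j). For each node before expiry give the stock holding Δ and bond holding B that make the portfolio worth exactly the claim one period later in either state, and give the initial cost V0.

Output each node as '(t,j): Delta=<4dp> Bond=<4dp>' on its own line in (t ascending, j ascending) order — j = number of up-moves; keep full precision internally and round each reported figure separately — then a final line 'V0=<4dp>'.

Risk-neutral probability p* = (R−d)/(u−d) = (1.29−0.86)/(1.34−0.86) = 0.8958.
Terminal values V(2,·): V(2,0)=0.0000, V(2,1)=5.1792, V(2,2)=26.4048
Node (1,0) S=28.3800: V=(p*·5.1792+(1−p*)·0.0000)/1.29=3.5967; Δ=(5.1792−0.0000)/(38.0292−24.4068)=0.3802; B=V−Δ·S=-7.1933
Node (1,1) S=44.2200: V=(p*·26.4048+(1−p*)·5.1792)/1.29=18.7549; Δ=(26.4048−5.1792)/(59.2548−38.0292)=1.0000; B=V−Δ·S=-25.4651
Node (0,0) S=33.0000: V=(p*·18.7549+(1−p*)·3.5967)/1.29=13.3147; Δ=(18.7549−3.5967)/(44.2200−28.3800)=0.9570; B=V−Δ·S=-18.2650
Self-financing check: at every node Δ·S+B equals the discounted successor values.

(0,0): Delta=0.9570 Bond=-18.2650
(1,0): Delta=0.3802 Bond=-7.1933
(1,1): Delta=1.0000 Bond=-25.4651
V0=13.3147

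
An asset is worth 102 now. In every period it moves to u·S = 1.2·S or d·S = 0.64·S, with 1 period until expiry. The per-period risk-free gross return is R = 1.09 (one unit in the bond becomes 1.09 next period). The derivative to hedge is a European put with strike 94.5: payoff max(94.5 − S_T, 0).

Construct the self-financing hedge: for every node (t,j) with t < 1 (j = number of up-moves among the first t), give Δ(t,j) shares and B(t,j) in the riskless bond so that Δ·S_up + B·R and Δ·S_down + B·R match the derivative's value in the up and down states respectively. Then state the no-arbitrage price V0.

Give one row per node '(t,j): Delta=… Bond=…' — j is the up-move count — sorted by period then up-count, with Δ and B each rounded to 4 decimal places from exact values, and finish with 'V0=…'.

(0,0): Delta=-0.5116 Bond=57.4443
V0=5.2657

Risk-neutral probability p* = (R−d)/(u−d) = (1.09−0.64)/(1.2−0.64) = 0.8036.
At expiry t=1: V(1,0)=29.2200, V(1,1)=0.0000
  t=0,j=0: stock 102.0000 → up 122.4000 (V=0.0000), down 65.2800 (V=29.2200). Price 5.2657; hedge Δ=-0.5116, bond B=57.4443.
Check: Δ(0,0)·S0 + B(0,0) = 5.2657 = V0.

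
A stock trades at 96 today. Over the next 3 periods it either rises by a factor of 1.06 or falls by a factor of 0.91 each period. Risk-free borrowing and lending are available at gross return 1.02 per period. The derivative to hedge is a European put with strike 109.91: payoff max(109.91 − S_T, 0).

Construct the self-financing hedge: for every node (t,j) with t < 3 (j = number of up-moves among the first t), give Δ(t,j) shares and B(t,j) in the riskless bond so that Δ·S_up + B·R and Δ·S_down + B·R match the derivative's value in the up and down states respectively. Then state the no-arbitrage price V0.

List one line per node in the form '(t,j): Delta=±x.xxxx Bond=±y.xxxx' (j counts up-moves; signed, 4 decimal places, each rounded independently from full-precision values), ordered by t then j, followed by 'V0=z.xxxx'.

(0,0): Delta=-0.8411 Bond=89.9589
(1,0): Delta=-1.0000 Bond=105.6421
(1,1): Delta=-0.7915 Bond=86.7093
(2,0): Delta=-1.0000 Bond=107.7549
(2,1): Delta=-1.0000 Bond=107.7549
(2,2): Delta=-0.7264 Bond=81.4212
V0=9.2160

Risk-neutral probability p* = (R−d)/(u−d) = (1.02−0.91)/(1.06−0.91) = 0.7333.
Terminal values V(3,·): V(3,0)=37.5672, V(3,1)=25.6425, V(3,2)=11.7523, V(3,3)=0.0000
(2,0): S=79.4976. Δ = (V_up−V_dn)/(S_up−S_dn) = (25.6425−37.5672)/(84.2675−72.3428) = -1.0000. V = [p*·25.6425 + (1−p*)·37.5672]/1.02 = 28.2573. B = V − Δ·S = 107.7549.
(2,1): S=92.6016. Δ = (V_up−V_dn)/(S_up−S_dn) = (11.7523−25.6425)/(98.1577−84.2675) = -1.0000. V = [p*·11.7523 + (1−p*)·25.6425]/1.02 = 15.1533. B = V − Δ·S = 107.7549.
(2,2): S=107.8656. Δ = (V_up−V_dn)/(S_up−S_dn) = (0.0000−11.7523)/(114.3375−98.1577) = -0.7264. V = [p*·0.0000 + (1−p*)·11.7523]/1.02 = 3.0725. B = V − Δ·S = 81.4212.
(1,0): S=87.3600. Δ = (V_up−V_dn)/(S_up−S_dn) = (15.1533−28.2573)/(92.6016−79.4976) = -1.0000. V = [p*·15.1533 + (1−p*)·28.2573]/1.02 = 18.2821. B = V − Δ·S = 105.6421.
(1,1): S=101.7600. Δ = (V_up−V_dn)/(S_up−S_dn) = (3.0725−15.1533)/(107.8656−92.6016) = -0.7915. V = [p*·3.0725 + (1−p*)·15.1533]/1.02 = 6.1706. B = V − Δ·S = 86.7093.
(0,0): S=96.0000. Δ = (V_up−V_dn)/(S_up−S_dn) = (6.1706−18.2821)/(101.7600−87.3600) = -0.8411. V = [p*·6.1706 + (1−p*)·18.2821]/1.02 = 9.2160. B = V − Δ·S = 89.9589.
Self-financing check: at every node Δ·S+B equals the discounted successor values.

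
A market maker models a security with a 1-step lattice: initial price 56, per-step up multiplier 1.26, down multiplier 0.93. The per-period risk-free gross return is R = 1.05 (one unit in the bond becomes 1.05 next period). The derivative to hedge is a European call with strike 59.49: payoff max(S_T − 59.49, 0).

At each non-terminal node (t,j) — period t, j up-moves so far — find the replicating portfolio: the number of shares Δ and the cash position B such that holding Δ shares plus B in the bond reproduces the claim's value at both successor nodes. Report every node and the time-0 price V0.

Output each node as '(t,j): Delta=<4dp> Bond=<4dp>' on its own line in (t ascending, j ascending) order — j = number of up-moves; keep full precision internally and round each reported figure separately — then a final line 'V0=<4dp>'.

Risk-neutral probability p* = (R−d)/(u−d) = (1.05−0.93)/(1.26−0.93) = 0.3636.
Payoff layer (t=1): V(1,0)=0.0000, V(1,1)=11.0700
(0,0): S=56.0000. Δ = (V_up−V_dn)/(S_up−S_dn) = (11.0700−0.0000)/(70.5600−52.0800) = 0.5990. V = [p*·11.0700 + (1−p*)·0.0000]/1.05 = 3.8338. B = V − Δ·S = -29.7117.
Check: Δ(0,0)·S0 + B(0,0) = 3.8338 = V0.

(0,0): Delta=0.5990 Bond=-29.7117
V0=3.8338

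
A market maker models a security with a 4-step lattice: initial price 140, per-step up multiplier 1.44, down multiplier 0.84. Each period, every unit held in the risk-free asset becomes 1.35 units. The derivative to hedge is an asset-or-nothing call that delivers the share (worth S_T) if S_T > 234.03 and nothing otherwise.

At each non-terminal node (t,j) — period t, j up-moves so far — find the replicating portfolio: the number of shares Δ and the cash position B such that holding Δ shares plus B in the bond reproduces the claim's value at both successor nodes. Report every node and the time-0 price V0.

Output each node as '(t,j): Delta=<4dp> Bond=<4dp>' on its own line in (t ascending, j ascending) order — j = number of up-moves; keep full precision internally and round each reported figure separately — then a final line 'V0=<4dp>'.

(0,0): Delta=1.2977 Bond=-48.1214
(1,0): Delta=1.9729 Bond=-144.3642
(1,1): Delta=1.2282 Bond=-50.9521
(2,0): Delta=0.0000 Bond=0.0000
(2,1): Delta=2.1760 Bond=-229.2842
(2,2): Delta=1.1307 Bond=-40.4619
(3,0): Delta=0.0000 Bond=0.0000
(3,1): Delta=0.0000 Bond=0.0000
(3,2): Delta=2.4000 Bond=-364.1573
(3,3): Delta=1.0000 Bond=0.0000
V0=133.5614

Since d<R<u, set p* = (R−d)/(u−d) = 0.8500; price each node as the discounted p*-expectation of its children.
Payoff layer (t=4): V(4,0)=0.0000, V(4,1)=0.0000, V(4,2)=0.0000, V(4,3)=351.1517, V(4,4)=601.9744
Node (3,0) S=82.9786: V=(p*·0.0000+(1−p*)·0.0000)/1.35=0.0000; Δ=(0.0000−0.0000)/(119.4891−69.7020)=0.0000; B=V−Δ·S=0.0000
Node (3,1) S=142.2490: V=(p*·0.0000+(1−p*)·0.0000)/1.35=0.0000; Δ=(0.0000−0.0000)/(204.8385−119.4891)=0.0000; B=V−Δ·S=0.0000
Node (3,2) S=243.8554: V=(p*·351.1517+(1−p*)·0.0000)/1.35=221.0955; Δ=(351.1517−0.0000)/(351.1517−204.8385)=2.4000; B=V−Δ·S=-364.1573
Node (3,3) S=418.0378: V=(p*·601.9744+(1−p*)·351.1517)/1.35=418.0378; Δ=(601.9744−351.1517)/(601.9744−351.1517)=1.0000; B=V−Δ·S=0.0000
Node (2,0) S=98.7840: V=(p*·0.0000+(1−p*)·0.0000)/1.35=0.0000; Δ=(0.0000−0.0000)/(142.2490−82.9786)=0.0000; B=V−Δ·S=0.0000
Node (2,1) S=169.3440: V=(p*·221.0955+(1−p*)·0.0000)/1.35=139.2083; Δ=(221.0955−0.0000)/(243.8554−142.2490)=2.1760; B=V−Δ·S=-229.2842
Node (2,2) S=290.3040: V=(p*·418.0378+(1−p*)·221.0955)/1.35=287.7751; Δ=(418.0378−221.0955)/(418.0378−243.8554)=1.1307; B=V−Δ·S=-40.4619
Node (1,0) S=117.6000: V=(p*·139.2083+(1−p*)·0.0000)/1.35=87.6497; Δ=(139.2083−0.0000)/(169.3440−98.7840)=1.9729; B=V−Δ·S=-144.3642
Node (1,1) S=201.6000: V=(p*·287.7751+(1−p*)·139.2083)/1.35=196.6593; Δ=(287.7751−139.2083)/(290.3040−169.3440)=1.2282; B=V−Δ·S=-50.9521
Node (0,0) S=140.0000: V=(p*·196.6593+(1−p*)·87.6497)/1.35=133.5614; Δ=(196.6593−87.6497)/(201.6000−117.6000)=1.2977; B=V−Δ·S=-48.1214
Self-financing check: at every node Δ·S+B equals the discounted successor values.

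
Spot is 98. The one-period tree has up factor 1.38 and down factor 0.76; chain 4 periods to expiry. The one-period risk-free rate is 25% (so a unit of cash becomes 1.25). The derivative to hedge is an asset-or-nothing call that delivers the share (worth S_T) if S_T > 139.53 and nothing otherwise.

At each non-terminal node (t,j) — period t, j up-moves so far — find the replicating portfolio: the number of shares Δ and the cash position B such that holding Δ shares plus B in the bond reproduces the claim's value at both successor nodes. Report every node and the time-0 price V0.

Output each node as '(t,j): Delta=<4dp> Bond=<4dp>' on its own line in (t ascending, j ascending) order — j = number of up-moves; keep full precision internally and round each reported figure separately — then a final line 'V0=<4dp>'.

The replicating-portfolio and risk-neutral prices coincide; use p* = (1.25−0.76)/(1.38−0.76) = 0.7903 for the latter.
Terminal payoffs: V(4,0)=0.0000, V(4,1)=0.0000, V(4,2)=0.0000, V(4,3)=195.7388, V(4,4)=355.4205
Node (3,0) S=43.0196: V=(p*·0.0000+(1−p*)·0.0000)/1.25=0.0000; Δ=(0.0000−0.0000)/(59.3671−32.6949)=0.0000; B=V−Δ·S=0.0000
Node (3,1) S=78.1146: V=(p*·0.0000+(1−p*)·0.0000)/1.25=0.0000; Δ=(0.0000−0.0000)/(107.7982−59.3671)=0.0000; B=V−Δ·S=0.0000
Node (3,2) S=141.8397: V=(p*·195.7388+(1−p*)·0.0000)/1.25=123.7574; Δ=(195.7388−0.0000)/(195.7388−107.7982)=2.2258; B=V−Δ·S=-191.9503
Node (3,3) S=257.5511: V=(p*·355.4205+(1−p*)·195.7388)/1.25=257.5511; Δ=(355.4205−195.7388)/(355.4205−195.7388)=1.0000; B=V−Δ·S=0.0000
Node (2,0) S=56.6048: V=(p*·0.0000+(1−p*)·0.0000)/1.25=0.0000; Δ=(0.0000−0.0000)/(78.1146−43.0196)=0.0000; B=V−Δ·S=0.0000
Node (2,1) S=102.7824: V=(p*·123.7574+(1−p*)·0.0000)/1.25=78.2466; Δ=(123.7574−0.0000)/(141.8397−78.1146)=1.9421; B=V−Δ·S=-121.3621
Node (2,2) S=186.6312: V=(p*·257.5511+(1−p*)·123.7574)/1.25=183.5980; Δ=(257.5511−123.7574)/(257.5511−141.8397)=1.1563; B=V−Δ·S=-32.1981
Node (1,0) S=74.4800: V=(p*·78.2466+(1−p*)·0.0000)/1.25=49.4721; Δ=(78.2466−0.0000)/(102.7824−56.6048)=1.6945; B=V−Δ·S=-76.7322
Node (1,1) S=135.2400: V=(p*·183.5980+(1−p*)·78.2466)/1.25=129.2066; Δ=(183.5980−78.2466)/(186.6312−102.7824)=1.2564; B=V−Δ·S=-40.7150
Node (0,0) S=98.0000: V=(p*·129.2066+(1−p*)·49.4721)/1.25=89.9904; Δ=(129.2066−49.4721)/(135.2400−74.4800)=1.3123; B=V−Δ·S=-38.6136
Root portfolio cost Δ·98+B reproduces V0=89.9904.

(0,0): Delta=1.3123 Bond=-38.6136
(1,0): Delta=1.6945 Bond=-76.7322
(1,1): Delta=1.2564 Bond=-40.7150
(2,0): Delta=0.0000 Bond=0.0000
(2,1): Delta=1.9421 Bond=-121.3621
(2,2): Delta=1.1563 Bond=-32.1981
(3,0): Delta=0.0000 Bond=0.0000
(3,1): Delta=0.0000 Bond=0.0000
(3,2): Delta=2.2258 Bond=-191.9503
(3,3): Delta=1.0000 Bond=0.0000
V0=89.9904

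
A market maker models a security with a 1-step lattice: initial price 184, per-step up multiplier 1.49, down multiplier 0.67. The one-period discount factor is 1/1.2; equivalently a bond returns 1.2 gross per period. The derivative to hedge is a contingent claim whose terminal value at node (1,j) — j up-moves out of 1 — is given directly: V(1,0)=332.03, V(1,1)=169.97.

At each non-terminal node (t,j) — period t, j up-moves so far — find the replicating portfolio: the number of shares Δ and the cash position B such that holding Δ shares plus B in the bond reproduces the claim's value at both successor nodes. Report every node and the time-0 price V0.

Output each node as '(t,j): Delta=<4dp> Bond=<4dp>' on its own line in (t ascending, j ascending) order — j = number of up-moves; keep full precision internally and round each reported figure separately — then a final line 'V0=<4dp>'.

(0,0): Delta=-1.0741 Bond=387.0374
V0=189.4033

No-arbitrage ⇒ martingale measure with p* = (R−d)/(u−d) = 0.6463.
Payoff layer (t=1): V(1,0)=332.0300, V(1,1)=169.9700
(0,0): S=184.0000. Δ = (V_up−V_dn)/(S_up−S_dn) = (169.9700−332.0300)/(274.1600−123.2800) = -1.0741. V = [p*·169.9700 + (1−p*)·332.0300]/1.2 = 189.4033. B = V − Δ·S = 387.0374.
Self-financing check: at every node Δ·S+B equals the discounted successor values.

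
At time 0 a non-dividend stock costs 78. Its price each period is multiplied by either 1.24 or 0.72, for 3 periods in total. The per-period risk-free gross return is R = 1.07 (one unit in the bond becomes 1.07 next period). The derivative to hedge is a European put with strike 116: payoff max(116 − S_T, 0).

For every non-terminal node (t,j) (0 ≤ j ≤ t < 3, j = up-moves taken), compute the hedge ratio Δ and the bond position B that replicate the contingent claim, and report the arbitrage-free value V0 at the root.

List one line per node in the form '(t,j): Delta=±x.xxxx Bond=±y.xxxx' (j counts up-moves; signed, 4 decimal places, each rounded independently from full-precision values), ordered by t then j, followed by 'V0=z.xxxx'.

Risk-neutral probability p* = (R−d)/(u−d) = (1.07−0.72)/(1.24−0.72) = 0.6731.
Terminal payoffs: V(3,0)=86.8867, V(3,1)=65.8604, V(3,2)=29.6484, V(3,3)=0.0000
Node (2,0) S=40.4352: V=(p*·65.8604+(1−p*)·86.8867)/1.07=67.9760; Δ=(65.8604−86.8867)/(50.1396−29.1133)=-1.0000; B=V−Δ·S=108.4112
Node (2,1) S=69.6384: V=(p*·29.6484+(1−p*)·65.8604)/1.07=38.7728; Δ=(29.6484−65.8604)/(86.3516−50.1396)=-1.0000; B=V−Δ·S=108.4112
Node (2,2) S=119.9328: V=(p*·0.0000+(1−p*)·29.6484)/1.07=9.0586; Δ=(0.0000−29.6484)/(148.7167−86.3516)=-0.4754; B=V−Δ·S=66.0748
Node (1,0) S=56.1600: V=(p*·38.7728+(1−p*)·67.9760)/1.07=45.1589; Δ=(38.7728−67.9760)/(69.6384−40.4352)=-1.0000; B=V−Δ·S=101.3189
Node (1,1) S=96.7200: V=(p*·9.0586+(1−p*)·38.7728)/1.07=17.5448; Δ=(9.0586−38.7728)/(119.9328−69.6384)=-0.5908; B=V−Δ·S=74.6874
Node (0,0) S=78.0000: V=(p*·17.5448+(1−p*)·45.1589)/1.07=24.8341; Δ=(17.5448−45.1589)/(96.7200−56.1600)=-0.6808; B=V−Δ·S=77.9382
Self-financing check: at every node Δ·S+B equals the discounted successor values.

(0,0): Delta=-0.6808 Bond=77.9382
(1,0): Delta=-1.0000 Bond=101.3189
(1,1): Delta=-0.5908 Bond=74.6874
(2,0): Delta=-1.0000 Bond=108.4112
(2,1): Delta=-1.0000 Bond=108.4112
(2,2): Delta=-0.4754 Bond=66.0748
V0=24.8341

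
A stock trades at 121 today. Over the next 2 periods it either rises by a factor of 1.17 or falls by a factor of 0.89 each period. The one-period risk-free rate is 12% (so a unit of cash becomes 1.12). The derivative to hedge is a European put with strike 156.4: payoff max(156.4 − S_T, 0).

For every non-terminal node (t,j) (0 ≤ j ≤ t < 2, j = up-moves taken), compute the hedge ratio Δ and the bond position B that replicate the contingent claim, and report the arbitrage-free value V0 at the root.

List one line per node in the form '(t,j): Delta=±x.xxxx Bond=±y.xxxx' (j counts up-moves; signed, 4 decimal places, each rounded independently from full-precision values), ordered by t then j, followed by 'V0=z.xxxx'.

(0,0): Delta=-0.8000 Bond=105.4550
(1,0): Delta=-1.0000 Bond=139.6429
(1,1): Delta=-0.7670 Bond=113.4284
V0=8.6497

No-arbitrage ⇒ martingale measure with p* = (R−d)/(u−d) = 0.8214.
At expiry t=2: V(2,0)=60.5559, V(2,1)=30.4027, V(2,2)=0.0000
(1,0): S=107.6900. Δ = (V_up−V_dn)/(S_up−S_dn) = (30.4027−60.5559)/(125.9973−95.8441) = -1.0000. V = [p*·30.4027 + (1−p*)·60.5559]/1.12 = 31.9529. B = V − Δ·S = 139.6429.
(1,1): S=141.5700. Δ = (V_up−V_dn)/(S_up−S_dn) = (0.0000−30.4027)/(165.6369−125.9973) = -0.7670. V = [p*·0.0000 + (1−p*)·30.4027]/1.12 = 4.8474. B = V − Δ·S = 113.4284.
(0,0): S=121.0000. Δ = (V_up−V_dn)/(S_up−S_dn) = (4.8474−31.9529)/(141.5700−107.6900) = -0.8000. V = [p*·4.8474 + (1−p*)·31.9529]/1.12 = 8.6497. B = V − Δ·S = 105.4550.
Each (Δ,B) replicates both successor values, so the strategy is self-financing and V0 is arbitrage-free.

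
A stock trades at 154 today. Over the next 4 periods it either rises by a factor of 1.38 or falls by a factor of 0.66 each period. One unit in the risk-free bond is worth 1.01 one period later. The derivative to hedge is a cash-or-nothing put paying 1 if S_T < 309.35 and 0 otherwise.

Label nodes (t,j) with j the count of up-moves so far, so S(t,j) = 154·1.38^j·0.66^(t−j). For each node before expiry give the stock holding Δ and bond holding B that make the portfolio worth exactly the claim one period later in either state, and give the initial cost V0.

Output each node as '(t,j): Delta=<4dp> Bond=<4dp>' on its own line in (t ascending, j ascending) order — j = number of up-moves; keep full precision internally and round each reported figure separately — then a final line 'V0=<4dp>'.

Since d<R<u, set p* = (R−d)/(u−d) = 0.4861; price each node as the discounted p*-expectation of its children.
Payoff layer (t=4): V(4,0)=1.0000, V(4,1)=1.0000, V(4,2)=1.0000, V(4,3)=1.0000, V(4,4)=0.0000
Node (3,0) S=44.2744: V=(p*·1.0000+(1−p*)·1.0000)/1.01=0.9901; Δ=(1.0000−1.0000)/(61.0986−29.2211)=0.0000; B=V−Δ·S=0.9901
Node (3,1) S=92.5737: V=(p*·1.0000+(1−p*)·1.0000)/1.01=0.9901; Δ=(1.0000−1.0000)/(127.7517−61.0986)=0.0000; B=V−Δ·S=0.9901
Node (3,2) S=193.5632: V=(p*·1.0000+(1−p*)·1.0000)/1.01=0.9901; Δ=(1.0000−1.0000)/(267.1172−127.7517)=0.0000; B=V−Δ·S=0.9901
Node (3,3) S=404.7231: V=(p*·0.0000+(1−p*)·1.0000)/1.01=0.5088; Δ=(0.0000−1.0000)/(558.5179−267.1172)=-0.0034; B=V−Δ·S=1.8977
Node (2,0) S=67.0824: V=(p*·0.9901+(1−p*)·0.9901)/1.01=0.9803; Δ=(0.9901−0.9901)/(92.5737−44.2744)=0.0000; B=V−Δ·S=0.9803
Node (2,1) S=140.2632: V=(p*·0.9901+(1−p*)·0.9901)/1.01=0.9803; Δ=(0.9901−0.9901)/(193.5632−92.5737)=0.0000; B=V−Δ·S=0.9803
Node (2,2) S=293.2776: V=(p*·0.5088+(1−p*)·0.9901)/1.01=0.7486; Δ=(0.5088−0.9901)/(404.7231−193.5632)=-0.0023; B=V−Δ·S=1.4171
Node (1,0) S=101.6400: V=(p*·0.9803+(1−p*)·0.9803)/1.01=0.9706; Δ=(0.9803−0.9803)/(140.2632−67.0824)=0.0000; B=V−Δ·S=0.9706
Node (1,1) S=212.5200: V=(p*·0.7486+(1−p*)·0.9803)/1.01=0.8591; Δ=(0.7486−0.9803)/(293.2776−140.2632)=-0.0015; B=V−Δ·S=1.1808
Node (0,0) S=154.0000: V=(p*·0.8591+(1−p*)·0.9706)/1.01=0.9073; Δ=(0.8591−0.9706)/(212.5200−101.6400)=-0.0010; B=V−Δ·S=1.0622
Root portfolio cost Δ·154+B reproduces V0=0.9073.

(0,0): Delta=-0.0010 Bond=1.0622
(1,0): Delta=0.0000 Bond=0.9706
(1,1): Delta=-0.0015 Bond=1.1808
(2,0): Delta=0.0000 Bond=0.9803
(2,1): Delta=0.0000 Bond=0.9803
(2,2): Delta=-0.0023 Bond=1.4171
(3,0): Delta=0.0000 Bond=0.9901
(3,1): Delta=0.0000 Bond=0.9901
(3,2): Delta=0.0000 Bond=0.9901
(3,3): Delta=-0.0034 Bond=1.8977
V0=0.9073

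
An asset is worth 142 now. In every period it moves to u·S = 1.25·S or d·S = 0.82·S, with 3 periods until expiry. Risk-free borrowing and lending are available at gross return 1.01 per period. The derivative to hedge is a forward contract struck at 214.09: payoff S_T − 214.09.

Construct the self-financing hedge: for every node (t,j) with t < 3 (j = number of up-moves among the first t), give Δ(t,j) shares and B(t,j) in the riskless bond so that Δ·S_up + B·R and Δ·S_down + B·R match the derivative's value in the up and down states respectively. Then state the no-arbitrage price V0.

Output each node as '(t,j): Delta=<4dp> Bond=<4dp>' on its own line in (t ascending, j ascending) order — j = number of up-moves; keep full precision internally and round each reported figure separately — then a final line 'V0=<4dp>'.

(0,0): Delta=1.0000 Bond=-207.7936
(1,0): Delta=1.0000 Bond=-209.8716
(1,1): Delta=1.0000 Bond=-209.8716
(2,0): Delta=1.0000 Bond=-211.9703
(2,1): Delta=1.0000 Bond=-211.9703
(2,2): Delta=1.0000 Bond=-211.9703
V0=-65.7936

Risk-neutral probability p* = (R−d)/(u−d) = (1.01−0.82)/(1.25−0.82) = 0.4419.
Terminal payoffs: V(3,0)=-135.7957, V(3,1)=-94.7390, V(3,2)=-32.1525, V(3,3)=63.2537
  t=2,j=0: stock 95.4808 → up 119.3510 (V=-94.7390), down 78.2943 (V=-135.7957). Price -116.4895; hedge Δ=1.0000, bond B=-211.9703.
  t=2,j=1: stock 145.5500 → up 181.9375 (V=-32.1525), down 119.3510 (V=-94.7390). Price -66.4203; hedge Δ=1.0000, bond B=-211.9703.
  t=2,j=2: stock 221.8750 → up 277.3438 (V=63.2537), down 181.9375 (V=-32.1525). Price 9.9047; hedge Δ=1.0000, bond B=-211.9703.
  t=1,j=0: stock 116.4400 → up 145.5500 (V=-66.4203), down 95.4808 (V=-116.4895). Price -93.4316; hedge Δ=1.0000, bond B=-209.8716.
  t=1,j=1: stock 177.5000 → up 221.8750 (V=9.9047), down 145.5500 (V=-66.4203). Price -32.3716; hedge Δ=1.0000, bond B=-209.8716.
  t=0,j=0: stock 142.0000 → up 177.5000 (V=-32.3716), down 116.4400 (V=-93.4316). Price -65.7936; hedge Δ=1.0000, bond B=-207.7936.
Self-financing check: at every node Δ·S+B equals the discounted successor values.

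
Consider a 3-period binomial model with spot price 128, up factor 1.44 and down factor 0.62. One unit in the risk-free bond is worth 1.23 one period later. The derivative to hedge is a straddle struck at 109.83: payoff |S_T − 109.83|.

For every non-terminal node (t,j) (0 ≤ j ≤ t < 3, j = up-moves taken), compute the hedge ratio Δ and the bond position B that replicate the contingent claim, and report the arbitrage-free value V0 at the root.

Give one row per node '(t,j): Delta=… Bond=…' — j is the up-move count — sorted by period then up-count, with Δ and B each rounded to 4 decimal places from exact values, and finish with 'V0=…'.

Risk-neutral probability p* = (R−d)/(u−d) = (1.23−0.62)/(1.44−0.62) = 0.7439.
Payoff layer (t=3): V(3,0)=79.3240, V(3,1)=38.9774, V(3,2)=54.7309, V(3,3)=272.3760
  t=2,j=0: stock 49.2032 → up 70.8526 (V=38.9774), down 30.5060 (V=79.3240). Price 40.0895; hedge Δ=-1.0000, bond B=89.2927.
  t=2,j=1: stock 114.2784 → up 164.5609 (V=54.7309), down 70.8526 (V=38.9774). Price 41.2166; hedge Δ=0.1681, bond B=22.0050.
  t=2,j=2: stock 265.4208 → up 382.2060 (V=272.3760), down 164.5609 (V=54.7309). Price 176.1281; hedge Δ=1.0000, bond B=-89.2927.
  t=1,j=0: stock 79.3600 → up 114.2784 (V=41.2166), down 49.2032 (V=40.0895). Price 33.2748; hedge Δ=0.0173, bond B=31.9002.
  t=1,j=1: stock 184.3200 → up 265.4208 (V=176.1281), down 114.2784 (V=41.2166). Price 115.1038; hedge Δ=0.8926, bond B=-49.4224.
  t=0,j=0: stock 128.0000 → up 184.3200 (V=115.1038), down 79.3600 (V=33.2748). Price 76.5427; hedge Δ=0.7796, bond B=-23.2487.
The time-0 hedge costs 76.5427, which is the no-arbitrage price.

(0,0): Delta=0.7796 Bond=-23.2487
(1,0): Delta=0.0173 Bond=31.9002
(1,1): Delta=0.8926 Bond=-49.4224
(2,0): Delta=-1.0000 Bond=89.2927
(2,1): Delta=0.1681 Bond=22.0050
(2,2): Delta=1.0000 Bond=-89.2927
V0=76.5427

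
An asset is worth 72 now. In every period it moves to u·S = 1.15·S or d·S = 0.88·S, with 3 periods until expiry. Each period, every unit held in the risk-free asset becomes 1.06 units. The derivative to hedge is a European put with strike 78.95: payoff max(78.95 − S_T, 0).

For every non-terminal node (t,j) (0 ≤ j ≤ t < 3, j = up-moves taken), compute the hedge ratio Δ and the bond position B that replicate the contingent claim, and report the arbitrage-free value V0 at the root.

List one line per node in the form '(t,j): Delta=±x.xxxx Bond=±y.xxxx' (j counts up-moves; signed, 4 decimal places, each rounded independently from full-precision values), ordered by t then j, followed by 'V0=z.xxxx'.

Under the risk-neutral measure, an up-move has probability p* = (R−d)/(u−d) = 0.6667 and values discount at R = 1.06.
Terminal payoffs: V(3,0)=29.8840, V(3,1)=14.8297, V(3,2)=0.0000, V(3,3)=0.0000
(2,0): S=55.7568. Δ = (V_up−V_dn)/(S_up−S_dn) = (14.8297−29.8840)/(64.1203−49.0660) = -1.0000. V = [p*·14.8297 + (1−p*)·29.8840]/1.06 = 18.7243. B = V − Δ·S = 74.4811.
(2,1): S=72.8640. Δ = (V_up−V_dn)/(S_up−S_dn) = (0.0000−14.8297)/(83.7936−64.1203) = -0.7538. V = [p*·0.0000 + (1−p*)·14.8297]/1.06 = 4.6634. B = V − Δ·S = 59.5882.
(2,2): S=95.2200. Δ = (V_up−V_dn)/(S_up−S_dn) = (0.0000−0.0000)/(109.5030−83.7936) = 0.0000. V = [p*·0.0000 + (1−p*)·0.0000]/1.06 = 0.0000. B = V − Δ·S = 0.0000.
(1,0): S=63.3600. Δ = (V_up−V_dn)/(S_up−S_dn) = (4.6634−18.7243)/(72.8640−55.7568) = -0.8219. V = [p*·4.6634 + (1−p*)·18.7243]/1.06 = 8.8211. B = V − Δ·S = 60.8986.
(1,1): S=82.8000. Δ = (V_up−V_dn)/(S_up−S_dn) = (0.0000−4.6634)/(95.2200−72.8640) = -0.2086. V = [p*·0.0000 + (1−p*)·4.6634]/1.06 = 1.4665. B = V − Δ·S = 18.7384.
(0,0): S=72.0000. Δ = (V_up−V_dn)/(S_up−S_dn) = (1.4665−8.8211)/(82.8000−63.3600) = -0.3783. V = [p*·1.4665 + (1−p*)·8.8211]/1.06 = 3.6963. B = V − Δ·S = 30.9357.
Each (Δ,B) replicates both successor values, so the strategy is self-financing and V0 is arbitrage-free.

(0,0): Delta=-0.3783 Bond=30.9357
(1,0): Delta=-0.8219 Bond=60.8986
(1,1): Delta=-0.2086 Bond=18.7384
(2,0): Delta=-1.0000 Bond=74.4811
(2,1): Delta=-0.7538 Bond=59.5882
(2,2): Delta=0.0000 Bond=0.0000
V0=3.6963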